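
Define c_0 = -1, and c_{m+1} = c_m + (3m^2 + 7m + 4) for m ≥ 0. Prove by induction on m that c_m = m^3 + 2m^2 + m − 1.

Base case: c_0 = -1, and 0^3 + 2·0^2 + 0 − 1 = -1.
Assume c_j = j^3 + 2j^2 + j − 1.
Then c_{j+1} = c_j + (3j^2 + 7j + 4) = (j^3 + 2j^2 + j − 1) + (3j^2 + 7j + 4) = j^3 + 5j^2 + 8j + 3,
and (j+1)^3 + 2·(j+1)^2 + (j+1) − 1 = j^3 + 5j^2 + 8j + 3.
Hence c_m = m^3 + 2m^2 + m − 1 for every m ≥ 0, by induction.

c_m = m^3 + 2m^2 + m − 1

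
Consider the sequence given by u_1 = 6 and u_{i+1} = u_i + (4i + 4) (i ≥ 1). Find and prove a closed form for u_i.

Claim: u_i = 2i^2 + 2i + 2.

Base case: u_1 = 6, and 2·1^2 + 2·1 + 2 = 6.
Assume u_m = 2m^2 + 2m + 2.
Then u_{m+1} = u_m + (4m + 4) = (2m^2 + 2m + 2) + (4m + 4) = 2m^2 + 6m + 6,
and 2·(m+1)^2 + 2·(m+1) + 2 = 2m^2 + 6m + 6.
This completes the inductive step, so u_i = 2i^2 + 2i + 2 for all i ≥ 1.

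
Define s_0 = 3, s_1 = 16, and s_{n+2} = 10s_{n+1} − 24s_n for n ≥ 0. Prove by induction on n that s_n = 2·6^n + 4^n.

Base cases: s_0 = 3 and 2·6^0 + 4^0 = 3; s_1 = 16 and 2·6^1 + 4^1 = 16.
Assume s_j = 2·6^j + 4^j for all 0 ≤ j ≤ m, where m ≥ 1.
Then s_{m+1} = 10s_m − 24s_{m−1} = 10·(2·6^m + 4^m) − 24·(2·6^{m−1} + 4^{m−1}) = 2·(10·6 − 24)6^{m−1} + (10·4 − 24)4^{m−1} = 72·6^{m−1} + 16·4^{m−1} = 2·6^{m+1} + 4^{m+1}.
This completes the inductive step, so s_n = 2·6^n + 4^n for all n ≥ 0.

s_n = 2·6^n + 4^n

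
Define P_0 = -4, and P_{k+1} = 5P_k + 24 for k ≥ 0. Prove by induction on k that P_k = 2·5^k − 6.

Base case: P_0 = -4, and 2·5^0 − 6 = 2 − 6 = -4.
Assume P_j = 2·5^j − 6 for some j ≥ 0.
Then P_{j+1} = 5P_j + 24 = 5·(2·5^j − 6) + 24 = 10·5^j − 30 + 24 = 2·5^{j+1} − 6.
Hence P_k = 2·5^k − 6 for every k ≥ 0, by induction.

P_k = 2·5^k − 6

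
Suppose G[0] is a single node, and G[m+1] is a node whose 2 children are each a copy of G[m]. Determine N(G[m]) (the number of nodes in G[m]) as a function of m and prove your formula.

Claim: N(G[m]) = 2^{m+1} − 1.

Base case: N(G[0]) = 1, and 2^{0+1} − 1 = 1.
Assume N(G[j]) = 2^{j+1} − 1.
Then N(G[j+1]) = 1 + 2N(G[j]) = 1 + 2(2^{j+1} − 1) = 2^{j+2} − 2 + 1 = 2^{j+2} − 1.
So the formula holds for j+1, and by induction N(G[m]) = 2^{m+1} − 1 for all m ≥ 0.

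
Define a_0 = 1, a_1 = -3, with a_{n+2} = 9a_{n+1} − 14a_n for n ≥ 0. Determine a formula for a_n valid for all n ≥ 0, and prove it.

Claim: a_n = -7^n + 2·2^n.

Base cases: a_0 = 1 and -7^0 + 2·2^0 = 1; a_1 = -3 and -7^1 + 2·2^1 = -3.
Assume a_j = -7^j + 2·2^j for all 0 ≤ j ≤ m, where m ≥ 1.
Then a_{m+1} = 9a_m − 14a_{m−1} = 9·(-7^m + 2·2^m) − 14·(-7^{m−1} + 2·2^{m−1}) = -(9·7 − 14)7^{m−1} + 2·(9·2 − 14)2^{m−1} = -49·7^{m−1} + 8·2^{m−1} = -7^{m+1} + 2·2^{m+1}.
Hence a_n = -7^n + 2·2^n for every n ≥ 0, by strong induction.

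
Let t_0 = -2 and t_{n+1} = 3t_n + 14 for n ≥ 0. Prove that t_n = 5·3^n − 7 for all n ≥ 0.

Base case: t_0 = -2, and 5·3^0 − 7 = 5 − 7 = -2.
Assume t_m = 5·3^m − 7 for some m ≥ 0.
Then t_{m+1} = 3t_m + 14 = 3·(5·3^m − 7) + 14 = 15·3^m − 21 + 14 = 5·3^{m+1} − 7.
By induction, t_n = 5·3^n − 7 for all n ≥ 0.

t_n = 5·3^n − 7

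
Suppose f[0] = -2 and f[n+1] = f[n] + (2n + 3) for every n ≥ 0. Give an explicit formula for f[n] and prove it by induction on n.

Claim: f[n] = n^2 + 2n − 2.

Base case: f[0] = -2, and 0^2 + 2·0 − 2 = -2.
Assume f[r] = r^2 + 2r − 2.
Then f[r+1] = f[r] + (2r + 3) = (r^2 + 2r − 2) + (2r + 3) = r^2 + 4r + 1,
and (r+1)^2 + 2·(r+1) − 2 = r^2 + 4r + 1.
By induction, f[n] = n^2 + 2n − 2 for all n ≥ 0.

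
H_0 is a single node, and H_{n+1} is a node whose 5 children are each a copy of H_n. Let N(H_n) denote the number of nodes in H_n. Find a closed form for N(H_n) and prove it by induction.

Claim: N(H_n) = (5^{n+1} − 1)/4.

Base case: N(H_0) = 1, and (5^{0+1} − 1)/4 = 1.
Assume N(H_k) = (5^{k+1} − 1)/4.
Then N(H_{k+1}) = 1 + 5N(H_k) = 1 + 5·(5^{k+1} − 1)/4 = 1 + (5^{k+2} − 5)/4 = (4 + 5^{k+2} − 5)/4 = (5^{k+2} − 1)/4.
By induction, N(H_n) = (5^{n+1} − 1)/4 for all n ≥ 0.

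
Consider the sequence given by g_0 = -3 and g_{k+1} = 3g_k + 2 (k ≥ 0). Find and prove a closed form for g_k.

Claim: g_k = -2·3^k − 1.

Base case: g_0 = -3, and -2·3^0 − 1 = -2 − 1 = -3.
Assume g_j = -2·3^j − 1 for some j ≥ 0.
Then g_{j+1} = 3g_j + 2 = 3·(-2·3^j − 1) + 2 = -6·3^j − 3 + 2 = -2·3^{j+1} − 1.
So the formula holds for j+1, and by induction g_k = -2·3^k − 1 for all k ≥ 0.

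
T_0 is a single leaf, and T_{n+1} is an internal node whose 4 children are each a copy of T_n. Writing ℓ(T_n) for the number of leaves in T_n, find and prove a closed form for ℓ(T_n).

Claim: ℓ(T_n) = 4^n.

Base case: ℓ(T_0) = 1, and 4^0 = 1.
Assume ℓ(T_r) = 4^r.
Then ℓ(T_{r+1}) = 4·ℓ(T_r) = 4·4^r = 4^{r+1}.
Hence ℓ(T_n) = 4^n for every n ≥ 0, by induction.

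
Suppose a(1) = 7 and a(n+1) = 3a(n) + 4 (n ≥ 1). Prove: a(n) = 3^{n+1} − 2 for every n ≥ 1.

Base case: a(1) = 7, and 3^{1+1} − 2 = 9 − 2 = 7.
Assume a(j) = 3^{j+1} − 2 for some j ≥ 1.
Then a(j+1) = 3a(j) + 4 = 3·(3^{j+1} − 2) + 4 = 3^{j+2} − 6 + 4 = 3^{j+2} − 2.
This completes the inductive step, so a(n) = 3^{n+1} − 2 for all n ≥ 1.

a(n) = 3^{n+1} − 2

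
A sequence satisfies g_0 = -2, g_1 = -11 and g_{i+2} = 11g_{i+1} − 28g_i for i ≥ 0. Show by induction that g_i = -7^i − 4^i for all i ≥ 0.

Base cases: g_0 = -2 and -7^0 − 4^0 = -2; g_1 = -11 and -7^1 − 4^1 = -11.
Assume g_j = -7^j − 4^j for all 0 ≤ j ≤ r, where r ≥ 1.
Then g_{r+1} = 11g_r − 28g_{r−1} = 11·(-7^r − 4^r) − 28·(-7^{r−1} − 4^{r−1}) = -(11·7 − 28)7^{r−1} − (11·4 − 28)4^{r−1} = -49·7^{r−1} − 16·4^{r−1} = -7^{r+1} − 4^{r+1}.
So the formula holds for r+1, and by strong induction g_i = -7^i − 4^i for all i ≥ 0.

g_i = -7^i − 4^i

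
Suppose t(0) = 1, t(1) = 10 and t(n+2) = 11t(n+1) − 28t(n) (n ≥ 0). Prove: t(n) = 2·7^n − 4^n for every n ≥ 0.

Base cases: t(0) = 1 and 2·7^0 − 4^0 = 1; t(1) = 10 and 2·7^1 − 4^1 = 10.
Assume t(j) = 2·7^j − 4^j for all 0 ≤ j ≤ k, where k ≥ 1.
Then t(k+1) = 11t(k) − 28t(k−1) = 11·(2·7^k − 4^k) − 28·(2·7^{k−1} − 4^{k−1}) = 2·(11·7 − 28)7^{k−1} − (11·4 − 28)4^{k−1} = 98·7^{k−1} − 16·4^{k−1} = 2·7^{k+1} − 4^{k+1}.
So the formula holds for k+1, and by strong induction t(n) = 2·7^n − 4^n for all n ≥ 0.

t(n) = 2·7^n − 4^n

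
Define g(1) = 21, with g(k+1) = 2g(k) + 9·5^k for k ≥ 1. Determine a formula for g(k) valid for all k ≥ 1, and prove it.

Claim: g(k) = 3·2^k + 3·5^k.

Base case: g(1) = 21, and 3·2^1 + 3·5^1 = 6 + 15 = 21.
Assume g(j) = 3·2^j + 3·5^j for some j ≥ 1.
Then g(j+1) = 2g(j) + 9·5^j = 2·(3·2^j + 3·5^j) + 9·5^j = 3·2^{j+1} + 6·5^j + 9·5^j = 3·2^{j+1} + 15·5^j = 3·2^{j+1} + 3·5^{j+1}.
So the formula holds for j+1, and by induction g(k) = 3·2^k + 3·5^k for all k ≥ 1.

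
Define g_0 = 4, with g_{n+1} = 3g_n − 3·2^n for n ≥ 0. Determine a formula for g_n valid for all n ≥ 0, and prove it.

Claim: g_n = 3^n + 3·2^n.

Base case: g_0 = 4, and 3^0 + 3·2^0 = 1 + 3 = 4.
Assume g_k = 3^k + 3·2^k for some k ≥ 0.
Then g_{k+1} = 3g_k − 3·2^k = 3·(3^k + 3·2^k) − 3·2^k = 3^{k+1} + 9·2^k − 3·2^k = 3^{k+1} + 6·2^k = 3^{k+1} + 3·2^{k+1}.
This completes the inductive step, so g_n = 3^n + 3·2^n for all n ≥ 0.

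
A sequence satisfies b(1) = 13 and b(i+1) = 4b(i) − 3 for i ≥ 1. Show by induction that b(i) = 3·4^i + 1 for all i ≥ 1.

Base case: b(1) = 13, and 3·4^1 + 1 = 12 + 1 = 13.
Assume b(r) = 3·4^r + 1 for some r ≥ 1.
Then b(r+1) = 4b(r) − 3 = 4·(3·4^r + 1) − 3 = 12·4^r + 4 − 3 = 3·4^{r+1} + 1.
This completes the inductive step, so b(i) = 3·4^i + 1 for all i ≥ 1.

b(i) = 3·4^i + 1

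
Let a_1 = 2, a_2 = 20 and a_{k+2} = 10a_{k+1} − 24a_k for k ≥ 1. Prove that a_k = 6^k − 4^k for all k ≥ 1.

Base cases: a_1 = 2 and 6^1 − 4^1 = 2; a_2 = 20 and 6^2 − 4^2 = 20.
Assume a_i = 6^i − 4^i for all 1 ≤ i ≤ j, where j ≥ 2.
Then a_{j+1} = 10a_j − 24a_{j−1} = 10·(6^j − 4^j) − 24·(6^{j−1} − 4^{j−1}) = (10·6 − 24)6^{j−1} − (10·4 − 24)4^{j−1} = 36·6^{j−1} − 16·4^{j−1} = 6^{j+1} − 4^{j+1}.
So the formula holds for j+1, and by strong induction a_k = 6^k − 4^k for all k ≥ 1.

a_k = 6^k − 4^k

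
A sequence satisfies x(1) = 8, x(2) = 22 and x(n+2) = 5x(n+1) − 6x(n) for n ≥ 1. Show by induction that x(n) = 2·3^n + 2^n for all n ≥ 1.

Base cases: x(1) = 8 and 2·3^1 + 2^1 = 8; x(2) = 22 and 2·3^2 + 2^2 = 22.
Assume x(j) = 2·3^j + 2^j for all 1 ≤ j ≤ m, where m ≥ 2.
Then x(m+1) = 5x(m) − 6x(m−1) = 5·(2·3^m + 2^m) − 6·(2·3^{m−1} + 2^{m−1}) = 2·(5·3 − 6)3^{m−1} + (5·2 − 6)2^{m−1} = 18·3^{m−1} + 4·2^{m−1} = 2·3^{m+1} + 2^{m+1}.
This completes the inductive step, so x(n) = 2·3^n + 2^n for all n ≥ 1.

x(n) = 2·3^n + 2^n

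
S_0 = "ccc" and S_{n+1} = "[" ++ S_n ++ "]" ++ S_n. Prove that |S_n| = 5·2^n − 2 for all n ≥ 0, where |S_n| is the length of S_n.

Base case: |S_0| = 3, and 5·2^0 − 2 = 3.
Assume |S_j| = 5·2^j − 2.
Then |S_{j+1}| = 1 + |S_j| + 1 + |S_j| = 2|S_j| + 2 = 2(5·2^j − 2) + 2 = 5·2^{j+1} − 4 + 2 = 5·2^{j+1} − 2.
This completes the inductive step, so |S_n| = 5·2^n − 2 for all n ≥ 0.

|S_n| = 5·2^n − 2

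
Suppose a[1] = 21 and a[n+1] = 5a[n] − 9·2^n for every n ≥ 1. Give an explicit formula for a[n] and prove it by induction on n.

Claim: a[n] = 3·5^n + 3·2^n.

Base case: a[1] = 21, and 3·5^1 + 3·2^1 = 15 + 6 = 21.
Assume a[j] = 3·5^j + 3·2^j for some j ≥ 1.
Then a[j+1] = 5a[j] − 9·2^j = 5·(3·5^j + 3·2^j) − 9·2^j = 3·5^{j+1} + 15·2^j − 9·2^j = 3·5^{j+1} + 6·2^j = 3·5^{j+1} + 3·2^{j+1}.
Hence a[n] = 3·5^n + 3·2^n for every n ≥ 1, by induction.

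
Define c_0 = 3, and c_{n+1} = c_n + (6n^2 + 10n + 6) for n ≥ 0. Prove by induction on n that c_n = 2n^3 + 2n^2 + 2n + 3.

Base case: c_0 = 3, and 2·0^3 + 2·0^2 + 2·0 + 3 = 3.
Assume c_m = 2m^3 + 2m^2 + 2m + 3.
Then c_{m+1} = c_m + (6m^2 + 10m + 6) = (2m^3 + 2m^2 + 2m + 3) + (6m^2 + 10m + 6) = 2m^3 + 8m^2 + 12m + 9,
and 2·(m+1)^3 + 2·(m+1)^2 + 2·(m+1) + 3 = 2m^3 + 8m^2 + 12m + 9.
By induction, c_n = 2n^3 + 2n^2 + 2n + 3 for all n ≥ 0.

c_n = 2n^3 + 2n^2 + 2n + 3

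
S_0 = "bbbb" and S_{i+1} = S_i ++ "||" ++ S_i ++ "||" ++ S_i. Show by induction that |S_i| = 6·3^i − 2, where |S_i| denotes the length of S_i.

Base case: |S_0| = 4, and 6·3^0 − 2 = 4.
Assume |S_r| = 6·3^r − 2.
Then |S_{r+1}| = 3|S_r| + 4 = 3(6·3^r − 2) + 4 = 6·3^{r+1} − 6 + 4 = 6·3^{r+1} − 2.
So the formula holds for r+1, and by induction |S_i| = 6·3^i − 2 for all i ≥ 0.

|S_i| = 6·3^i − 2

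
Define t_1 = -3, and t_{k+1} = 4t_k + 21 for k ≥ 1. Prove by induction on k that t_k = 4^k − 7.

Base case: t_1 = -3, and 4^1 − 7 = 4 − 7 = -3.
Assume t_r = 4^r − 7 for some r ≥ 1.
Then t_{r+1} = 4t_r + 21 = 4·(4^r − 7) + 21 = 4^{r+1} − 28 + 21 = 4^{r+1} − 7.
Hence t_k = 4^k − 7 for every k ≥ 1, by induction.

t_k = 4^k − 7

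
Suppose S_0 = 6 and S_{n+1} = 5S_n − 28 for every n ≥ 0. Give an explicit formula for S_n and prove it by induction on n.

Claim: S_n = -5^n + 7.

Base case: S_0 = 6, and -5^0 + 7 = -1 + 7 = 6.
Assume S_m = -5^m + 7 for some m ≥ 0.
Then S_{m+1} = 5S_m − 28 = 5·(-5^m + 7) − 28 = -5^{m+1} + 35 − 28 = -5^{m+1} + 7.
Hence S_n = -5^n + 7 for every n ≥ 0, by induction.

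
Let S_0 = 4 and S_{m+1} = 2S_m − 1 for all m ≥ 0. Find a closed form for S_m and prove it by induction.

Claim: S_m = 3·2^m + 1.

Base case: S_0 = 4, and 3·2^0 + 1 = 3 + 1 = 4.
Assume S_k = 3·2^k + 1 for some k ≥ 0.
Then S_{k+1} = 2S_k − 1 = 2·(3·2^k + 1) − 1 = 6·2^k + 2 − 1 = 3·2^{k+1} + 1.
By induction, S_m = 3·2^m + 1 for all m ≥ 0.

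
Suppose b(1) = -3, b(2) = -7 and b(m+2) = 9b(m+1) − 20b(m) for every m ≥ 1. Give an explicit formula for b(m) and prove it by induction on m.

Claim: b(m) = 5^m − 2·4^m.

Base cases: b(1) = -3 and 5^1 − 2·4^1 = -3; b(2) = -7 and 5^2 − 2·4^2 = -7.
Assume b(j) = 5^j − 2·4^j for all 1 ≤ j ≤ r, where r ≥ 2.
Then b(r+1) = 9b(r) − 20b(r−1) = 9·(5^r − 2·4^r) − 20·(5^{r−1} − 2·4^{r−1}) = (9·5 − 20)5^{r−1} − 2·(9·4 − 20)4^{r−1} = 25·5^{r−1} − 32·4^{r−1} = 5^{r+1} − 2·4^{r+1}.
So the formula holds for r+1, and by strong induction b(m) = 5^m − 2·4^m for all m ≥ 1.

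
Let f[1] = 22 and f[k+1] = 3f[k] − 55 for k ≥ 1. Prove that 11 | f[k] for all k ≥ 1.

Base case: f[1] = 22 = 11·2, so 11 | f[1].
Assume 11 | f[j], so f[j] = 11t for some integer t.
Then f[j+1] = 3f[j] − 55 = 3·(11t) − 55 = 11(3t − 5), so 11 | f[j+1].
Hence 11 | f[k] for every k ≥ 1, by induction.

11 | f[k]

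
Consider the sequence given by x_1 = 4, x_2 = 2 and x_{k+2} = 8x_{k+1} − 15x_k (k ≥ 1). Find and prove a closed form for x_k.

Claim: x_k = 3·3^k − 5^k.

Base cases: x_1 = 4 and 3·3^1 − 5^1 = 4; x_2 = 2 and 3·3^2 − 5^2 = 2.
Assume x_i = 3·3^i − 5^i for all 1 ≤ i ≤ j, where j ≥ 2.
Then x_{j+1} = 8x_j − 15x_{j−1} = 8·(3·3^j − 5^j) − 15·(3·3^{j−1} − 5^{j−1}) = 3·(8·3 − 15)3^{j−1} − (8·5 − 15)5^{j−1} = 27·3^{j−1} − 25·5^{j−1} = 3·3^{j+1} − 5^{j+1}.
Hence x_k = 3·3^k − 5^k for every k ≥ 1, by strong induction.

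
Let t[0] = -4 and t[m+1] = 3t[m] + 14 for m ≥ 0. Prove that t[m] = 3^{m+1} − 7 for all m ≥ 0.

Base case: t[0] = -4, and 3^{0+1} − 7 = 3 − 7 = -4.
Assume t[r] = 3^{r+1} − 7 for some r ≥ 0.
Then t[r+1] = 3t[r] + 14 = 3·(3^{r+1} − 7) + 14 = 3^{r+2} − 21 + 14 = 3^{r+2} − 7.
By induction, t[m] = 3^{m+1} − 7 for all m ≥ 0.

t[m] = 3^{m+1} − 7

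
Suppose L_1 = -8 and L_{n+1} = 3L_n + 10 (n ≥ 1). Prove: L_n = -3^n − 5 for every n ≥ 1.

Base case: L_1 = -8, and -3^1 − 5 = -3 − 5 = -8.
Assume L_k = -3^k − 5 for some k ≥ 1.
Then L_{k+1} = 3L_k + 10 = 3·(-3^k − 5) + 10 = -3^{k+1} − 15 + 10 = -3^{k+1} − 5.
So the formula holds for k+1, and by induction L_n = -3^n − 5 for all n ≥ 1.

L_n = -3^n − 5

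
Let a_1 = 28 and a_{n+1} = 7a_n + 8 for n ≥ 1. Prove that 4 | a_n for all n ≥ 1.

Base case: a_1 = 28 = 4·7, so 4 | a_1.
Assume 4 | a_j, so a_j = 4t for some integer t.
Then a_{j+1} = 7a_j + 8 = 7·(4t) + 8 = 4(7t + 2), so 4 | a_{j+1}.
Hence 4 | a_n for every n ≥ 1, by induction.

4 | a_n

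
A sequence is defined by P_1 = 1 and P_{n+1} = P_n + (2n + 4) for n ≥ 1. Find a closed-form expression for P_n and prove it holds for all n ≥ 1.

Claim: P_n = n^2 + 3n − 3.

Base case: P_1 = 1, and 1^2 + 3·1 − 3 = 1.
Assume P_r = r^2 + 3r − 3.
Then P_{r+1} = P_r + (2r + 4) = (r^2 + 3r − 3) + (2r + 4) = r^2 + 5r + 1,
and (r+1)^2 + 3·(r+1) − 3 = r^2 + 5r + 1.
By induction, P_n = n^2 + 3n − 3 for all n ≥ 1.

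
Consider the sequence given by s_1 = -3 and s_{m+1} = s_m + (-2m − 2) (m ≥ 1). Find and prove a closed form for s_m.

Claim: s_m = -m^2 − m − 1.

Base case: s_1 = -3, and -1^2 − 1 − 1 = -3.
Assume s_k = -k^2 − k − 1.
Then s_{k+1} = s_k + (-2k − 2) = (-k^2 − k − 1) + (-2k − 2) = -k^2 − 3k − 3,
and -(k+1)^2 − (k+1) − 1 = -k^2 − 3k − 3.
Hence s_m = -m^2 − m − 1 for every m ≥ 1, by induction.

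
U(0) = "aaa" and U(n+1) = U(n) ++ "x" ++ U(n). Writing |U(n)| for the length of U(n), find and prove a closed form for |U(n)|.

Claim: |U(n)| = 2^{n+2} − 1.

Base case: |U(0)| = 3, and 2^{0+2} − 1 = 3.
Assume |U(r)| = 2^{r+2} − 1.
Then |U(r+1)| = |U(r)| + 1 + |U(r)| = 2|U(r)| + 1 = 2(2^{r+2} − 1) + 1 = 2^{r+3} − 2 + 1 = 2^{r+3} − 1.
By induction, |U(n)| = 2^{n+2} − 1 for all n ≥ 0.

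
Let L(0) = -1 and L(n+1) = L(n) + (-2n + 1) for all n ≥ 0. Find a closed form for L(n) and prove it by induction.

Claim: L(n) = -n^2 + 2n − 1.

Base case: L(0) = -1, and -0^2 + 2·0 − 1 = -1.
Assume L(r) = -r^2 + 2r − 1.
Then L(r+1) = L(r) + (-2r + 1) = (-r^2 + 2r − 1) + (-2r + 1) = -r^2,
and -(r+1)^2 + 2·(r+1) − 1 = -r^2.
This completes the inductive step, so L(n) = -n^2 + 2n − 1 for all n ≥ 0.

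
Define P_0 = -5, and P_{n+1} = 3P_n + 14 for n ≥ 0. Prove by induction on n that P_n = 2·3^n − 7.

Base case: P_0 = -5, and 2·3^0 − 7 = 2 − 7 = -5.
Assume P_j = 2·3^j − 7 for some j ≥ 0.
Then P_{j+1} = 3P_j + 14 = 3·(2·3^j − 7) + 14 = 6·3^j − 21 + 14 = 2·3^{j+1} − 7.
This completes the inductive step, so P_n = 2·3^n − 7 for all n ≥ 0.

P_n = 2·3^n − 7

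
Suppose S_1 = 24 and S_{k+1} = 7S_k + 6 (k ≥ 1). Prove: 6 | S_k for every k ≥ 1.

Base case: S_1 = 24 = 6·4, so 6 | S_1.
Assume 6 | S_j, so S_j = 6t for some integer t.
Then S_{j+1} = 7S_j + 6 = 7·(6t) + 6 = 6(7t + 1), so 6 | S_{j+1}.
By induction, 6 | S_k for all k ≥ 1.

6 | S_k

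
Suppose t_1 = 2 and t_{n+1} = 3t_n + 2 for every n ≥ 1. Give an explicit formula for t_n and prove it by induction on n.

Claim: t_n = 3^n − 1.

Base case: t_1 = 2, and 3^1 − 1 = 3 − 1 = 2.
Assume t_j = 3^j − 1 for some j ≥ 1.
Then t_{j+1} = 3t_j + 2 = 3·(3^j − 1) + 2 = 3^{j+1} − 3 + 2 = 3^{j+1} − 1.
This completes the inductive step, so t_n = 3^n − 1 for all n ≥ 1.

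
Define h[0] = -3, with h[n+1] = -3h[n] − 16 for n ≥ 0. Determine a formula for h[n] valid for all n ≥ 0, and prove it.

Claim: h[n] = (-3)^n − 4.

Base case: h[0] = -3, and (-3)^0 − 4 = 1 − 4 = -3.
Assume h[r] = (-3)^r − 4 for some r ≥ 0.
Then h[r+1] = -3h[r] − 16 = -3·((-3)^r − 4) − 16 = -3·(-3)^r + 12 − 16 = (-3)^{r+1} − 4.
Hence h[n] = (-3)^n − 4 for every n ≥ 0, by induction.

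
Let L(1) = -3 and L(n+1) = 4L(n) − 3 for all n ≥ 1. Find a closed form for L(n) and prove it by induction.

Claim: L(n) = -4^n + 1.

Base case: L(1) = -3, and -4^1 + 1 = -4 + 1 = -3.
Assume L(r) = -4^r + 1 for some r ≥ 1.
Then L(r+1) = 4L(r) − 3 = 4·(-4^r + 1) − 3 = -4^{r+1} + 4 − 3 = -4^{r+1} + 1.
Hence L(n) = -4^n + 1 for every n ≥ 1, by induction.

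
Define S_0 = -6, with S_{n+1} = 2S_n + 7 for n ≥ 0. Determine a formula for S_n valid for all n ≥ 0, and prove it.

Claim: S_n = 2^n − 7.

Base case: S_0 = -6, and 2^0 − 7 = 1 − 7 = -6.
Assume S_r = 2^r − 7 for some r ≥ 0.
Then S_{r+1} = 2S_r + 7 = 2·(2^r − 7) + 7 = 2^{r+1} − 14 + 7 = 2^{r+1} − 7.
This completes the inductive step, so S_n = 2^n − 7 for all n ≥ 0.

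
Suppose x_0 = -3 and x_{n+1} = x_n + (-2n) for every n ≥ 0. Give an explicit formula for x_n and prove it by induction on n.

Claim: x_n = -n^2 + n − 3.

Base case: x_0 = -3, and -0^2 + 0 − 3 = -3.
Assume x_m = -m^2 + m − 3.
Then x_{m+1} = x_m + (-2m) = (-m^2 + m − 3) + (-2m) = -m^2 − m − 3,
and -(m+1)^2 + (m+1) − 3 = -m^2 − m − 3.
Hence x_n = -n^2 + n − 3 for every n ≥ 0, by induction.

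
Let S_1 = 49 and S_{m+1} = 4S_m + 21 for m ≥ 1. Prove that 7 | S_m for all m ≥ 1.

Base case: S_1 = 49 = 7·7, so 7 | S_1.
Assume 7 | S_r, so S_r = 7t for some integer t.
Then S_{r+1} = 4S_r + 21 = 4·(7t) + 21 = 7(4t + 3), so 7 | S_{r+1}.
This completes the inductive step, so 7 | S_m for all m ≥ 1.

7 | S_m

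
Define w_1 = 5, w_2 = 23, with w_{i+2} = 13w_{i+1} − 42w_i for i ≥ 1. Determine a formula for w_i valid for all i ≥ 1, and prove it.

Claim: w_i = -7^i + 2·6^i.

Base cases: w_1 = 5 and -7^1 + 2·6^1 = 5; w_2 = 23 and -7^2 + 2·6^2 = 23.
Assume w_j = -7^j + 2·6^j for all 1 ≤ j ≤ m, where m ≥ 2.
Then w_{m+1} = 13w_m − 42w_{m−1} = 13·(-7^m + 2·6^m) − 42·(-7^{m−1} + 2·6^{m−1}) = -(13·7 − 42)7^{m−1} + 2·(13·6 − 42)6^{m−1} = -49·7^{m−1} + 72·6^{m−1} = -7^{m+1} + 2·6^{m+1}.
Hence w_i = -7^i + 2·6^i for every i ≥ 1, by strong induction.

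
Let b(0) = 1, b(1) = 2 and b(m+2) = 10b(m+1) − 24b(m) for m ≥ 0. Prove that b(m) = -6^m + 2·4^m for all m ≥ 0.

Base cases: b(0) = 1 and -6^0 + 2·4^0 = 1; b(1) = 2 and -6^1 + 2·4^1 = 2.
Assume b(j) = -6^j + 2·4^j for all 0 ≤ j ≤ r, where r ≥ 1.
Then b(r+1) = 10b(r) − 24b(r−1) = 10·(-6^r + 2·4^r) − 24·(-6^{r−1} + 2·4^{r−1}) = -(10·6 − 24)6^{r−1} + 2·(10·4 − 24)4^{r−1} = -36·6^{r−1} + 32·4^{r−1} = -6^{r+1} + 2·4^{r+1}.
So the formula holds for r+1, and by strong induction b(m) = -6^m + 2·4^m for all m ≥ 0.

b(m) = -6^m + 2·4^m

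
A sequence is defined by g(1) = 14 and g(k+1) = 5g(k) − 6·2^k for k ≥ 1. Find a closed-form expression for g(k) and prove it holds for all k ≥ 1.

Claim: g(k) = 2·5^k + 2·2^k.

Base case: g(1) = 14, and 2·5^1 + 2·2^1 = 10 + 4 = 14.
Assume g(j) = 2·5^j + 2·2^j for some j ≥ 1.
Then g(j+1) = 5g(j) − 6·2^j = 5·(2·5^j + 2·2^j) − 6·2^j = 2·5^{j+1} + 10·2^j − 6·2^j = 2·5^{j+1} + 4·2^j = 2·5^{j+1} + 2·2^{j+1}.
So the formula holds for j+1, and by induction g(k) = 2·5^k + 2·2^k for all k ≥ 1.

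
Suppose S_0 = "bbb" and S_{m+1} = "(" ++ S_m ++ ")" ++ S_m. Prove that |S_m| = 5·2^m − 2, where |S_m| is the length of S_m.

Base case: |S_0| = 3, and 5·2^0 − 2 = 3.
Assume |S_r| = 5·2^r − 2.
Then |S_{r+1}| = 1 + |S_r| + 1 + |S_r| = 2|S_r| + 2 = 2(5·2^r − 2) + 2 = 5·2^{r+1} − 4 + 2 = 5·2^{r+1} − 2.
Hence |S_m| = 5·2^m − 2 for every m ≥ 0, by induction.

|S_m| = 5·2^m − 2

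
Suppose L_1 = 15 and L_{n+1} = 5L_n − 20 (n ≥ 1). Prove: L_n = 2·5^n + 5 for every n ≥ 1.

Base case: L_1 = 15, and 2·5^1 + 5 = 10 + 5 = 15.
Assume L_j = 2·5^j + 5 for some j ≥ 1.
Then L_{j+1} = 5L_j − 20 = 5·(2·5^j + 5) − 20 = 10·5^j + 25 − 20 = 2·5^{j+1} + 5.
Hence L_n = 2·5^n + 5 for every n ≥ 1, by induction.

L_n = 2·5^n + 5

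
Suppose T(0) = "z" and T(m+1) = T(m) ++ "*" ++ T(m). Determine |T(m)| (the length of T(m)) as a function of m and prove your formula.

Claim: |T(m)| = 2^{m+1} − 1.

Base case: |T(0)| = 1, and 2^{0+1} − 1 = 1.
Assume |T(j)| = 2^{j+1} − 1.
Then |T(j+1)| = |T(j)| + 1 + |T(j)| = 2|T(j)| + 1 = 2(2^{j+1} − 1) + 1 = 2^{j+2} − 2 + 1 = 2^{j+2} − 1.
Hence |T(m)| = 2^{m+1} − 1 for every m ≥ 0, by induction.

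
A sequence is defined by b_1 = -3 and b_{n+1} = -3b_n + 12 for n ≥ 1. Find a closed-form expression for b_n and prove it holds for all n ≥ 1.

Claim: b_n = 2·(-3)^n + 3.

Base case: b_1 = -3, and 2·(-3)^1 + 3 = -6 + 3 = -3.
Assume b_k = 2·(-3)^k + 3 for some k ≥ 1.
Then b_{k+1} = -3b_k + 12 = -3·(2·(-3)^k + 3) + 12 = -6·(-3)^k − 9 + 12 = 2·(-3)^{k+1} + 3.
So the formula holds for k+1, and by induction b_n = 2·(-3)^n + 3 for all n ≥ 1.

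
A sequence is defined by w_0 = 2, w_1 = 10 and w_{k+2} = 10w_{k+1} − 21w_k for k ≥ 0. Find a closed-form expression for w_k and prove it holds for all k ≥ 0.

Claim: w_k = 3^k + 7^k.

Base cases: w_0 = 2 and 3^0 + 7^0 = 2; w_1 = 10 and 3^1 + 7^1 = 10.
Assume w_j = 3^j + 7^j for all 0 ≤ j ≤ m, where m ≥ 1.
Then w_{m+1} = 10w_m − 21w_{m−1} = 10·(3^m + 7^m) − 21·(3^{m−1} + 7^{m−1}) = (10·3 − 21)3^{m−1} + (10·7 − 21)7^{m−1} = 9·3^{m−1} + 49·7^{m−1} = 3^{m+1} + 7^{m+1}.
So the formula holds for m+1, and by strong induction w_k = 3^k + 7^k for all k ≥ 0.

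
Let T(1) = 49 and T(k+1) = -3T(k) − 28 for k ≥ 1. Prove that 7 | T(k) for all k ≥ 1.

Base case: T(1) = 49 = 7·7, so 7 | T(1).
Assume 7 | T(m), so T(m) = 7t for some integer t.
Then T(m+1) = -3T(m) − 28 = -3·(7t) − 28 = 7(-3t − 4), so 7 | T(m+1).
So the property holds for m+1, and by induction 7 | T(k) for all k ≥ 1.

7 | T(k)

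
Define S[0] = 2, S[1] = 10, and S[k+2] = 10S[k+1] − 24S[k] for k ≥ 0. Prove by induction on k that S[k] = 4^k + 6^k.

Base cases: S[0] = 2 and 4^0 + 6^0 = 2; S[1] = 10 and 4^1 + 6^1 = 10.
Assume S[j] = 4^j + 6^j for all 0 ≤ j ≤ r, where r ≥ 1.
Then S[r+1] = 10S[r] − 24S[r−1] = 10·(4^r + 6^r) − 24·(4^{r−1} + 6^{r−1}) = (10·4 − 24)4^{r−1} + (10·6 − 24)6^{r−1} = 16·4^{r−1} + 36·6^{r−1} = 4^{r+1} + 6^{r+1}.
By strong induction, S[k] = 4^k + 6^k for all k ≥ 0.

S[k] = 4^k + 6^k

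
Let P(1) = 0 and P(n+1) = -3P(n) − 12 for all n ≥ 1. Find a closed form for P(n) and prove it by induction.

Claim: P(n) = -(-3)^n − 3.

Base case: P(1) = 0, and -(-3)^1 − 3 = 3 − 3 = 0.
Assume P(r) = -(-3)^r − 3 for some r ≥ 1.
Then P(r+1) = -3P(r) − 12 = -3·(-(-3)^r − 3) − 12 = 3·(-3)^r + 9 − 12 = -(-3)^{r+1} − 3.
This completes the inductive step, so P(n) = -(-3)^n − 3 for all n ≥ 1.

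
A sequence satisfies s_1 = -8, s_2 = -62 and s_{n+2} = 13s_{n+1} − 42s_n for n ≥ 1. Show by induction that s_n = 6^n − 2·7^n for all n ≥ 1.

Base cases: s_1 = -8 and 6^1 − 2·7^1 = -8; s_2 = -62 and 6^2 − 2·7^2 = -62.
Assume s_i = 6^i − 2·7^i for all 1 ≤ i ≤ j, where j ≥ 2.
Then s_{j+1} = 13s_j − 42s_{j−1} = 13·(6^j − 2·7^j) − 42·(6^{j−1} − 2·7^{j−1}) = (13·6 − 42)6^{j−1} − 2·(13·7 − 42)7^{j−1} = 36·6^{j−1} − 98·7^{j−1} = 6^{j+1} − 2·7^{j+1}.
Hence s_n = 6^n − 2·7^n for every n ≥ 1, by strong induction.

s_n = 6^n − 2·7^n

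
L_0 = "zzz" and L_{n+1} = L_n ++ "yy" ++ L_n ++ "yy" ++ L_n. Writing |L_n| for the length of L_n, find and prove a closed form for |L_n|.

Claim: |L_n| = 5·3^n − 2.

Base case: |L_0| = 3, and 5·3^0 − 2 = 3.
Assume |L_m| = 5·3^m − 2.
Then |L_{m+1}| = 3|L_m| + 4 = 3(5·3^m − 2) + 4 = 5·3^{m+1} − 6 + 4 = 5·3^{m+1} − 2.
By induction, |L_n| = 5·3^n − 2 for all n ≥ 0.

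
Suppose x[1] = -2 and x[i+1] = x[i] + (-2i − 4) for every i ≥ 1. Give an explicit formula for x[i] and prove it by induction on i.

Claim: x[i] = -i^2 − 3i + 2.

Base case: x[1] = -2, and -1^2 − 3·1 + 2 = -2.
Assume x[j] = -j^2 − 3j + 2.
Then x[j+1] = x[j] + (-2j − 4) = (-j^2 − 3j + 2) + (-2j − 4) = -j^2 − 5j − 2,
and -(j+1)^2 − 3·(j+1) + 2 = -j^2 − 5j − 2.
Hence x[i] = -i^2 − 3i + 2 for every i ≥ 1, by induction.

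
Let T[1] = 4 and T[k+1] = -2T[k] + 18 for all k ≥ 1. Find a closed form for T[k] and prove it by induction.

Claim: T[k] = (-2)^k + 6.

Base case: T[1] = 4, and (-2)^1 + 6 = -2 + 6 = 4.
Assume T[m] = (-2)^m + 6 for some m ≥ 1.
Then T[m+1] = -2T[m] + 18 = -2·((-2)^m + 6) + 18 = -2·(-2)^m − 12 + 18 = (-2)^{m+1} + 6.
By induction, T[k] = (-2)^k + 6 for all k ≥ 1.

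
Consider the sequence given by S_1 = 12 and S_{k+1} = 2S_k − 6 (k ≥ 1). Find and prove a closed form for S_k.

Claim: S_k = 3·2^k + 6.

Base case: S_1 = 12, and 3·2^1 + 6 = 6 + 6 = 12.
Assume S_j = 3·2^j + 6 for some j ≥ 1.
Then S_{j+1} = 2S_j − 6 = 2·(3·2^j + 6) − 6 = 6·2^j + 12 − 6 = 3·2^{j+1} + 6.
So the formula holds for j+1, and by induction S_k = 3·2^k + 6 for all k ≥ 1.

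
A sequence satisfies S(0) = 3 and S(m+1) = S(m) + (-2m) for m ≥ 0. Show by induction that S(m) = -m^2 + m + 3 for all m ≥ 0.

Base case: S(0) = 3, and -0^2 + 0 + 3 = 3.
Assume S(j) = -j^2 + j + 3.
Then S(j+1) = S(j) + (-2j) = (-j^2 + j + 3) + (-2j) = -j^2 − j + 3,
and -(j+1)^2 + (j+1) + 3 = -j^2 − j + 3.
This completes the inductive step, so S(m) = -m^2 + m + 3 for all m ≥ 0.

S(m) = -m^2 + m + 3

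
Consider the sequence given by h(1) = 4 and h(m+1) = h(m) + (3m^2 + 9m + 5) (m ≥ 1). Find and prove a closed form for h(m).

Claim: h(m) = m^3 + 3m^2 + m − 1.

Base case: h(1) = 4, and 1^3 + 3·1^2 + 1 − 1 = 4.
Assume h(k) = k^3 + 3k^2 + k − 1.
Then h(k+1) = h(k) + (3k^2 + 9k + 5) = (k^3 + 3k^2 + k − 1) + (3k^2 + 9k + 5) = k^3 + 6k^2 + 10k + 4,
and (k+1)^3 + 3·(k+1)^2 + (k+1) − 1 = k^3 + 6k^2 + 10k + 4.
Hence h(m) = m^3 + 3m^2 + m − 1 for every m ≥ 1, by induction.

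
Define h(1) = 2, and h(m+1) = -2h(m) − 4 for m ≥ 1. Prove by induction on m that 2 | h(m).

Base case: h(1) = 2 = 2·1, so 2 | h(1).
Assume 2 | h(j), so h(j) = 2t for some integer t.
Then h(j+1) = -2h(j) − 4 = -2·(2t) − 4 = 2(-2t − 2), so 2 | h(j+1).
So the property holds for j+1, and by induction 2 | h(m) for all m ≥ 1.

2 | h(m)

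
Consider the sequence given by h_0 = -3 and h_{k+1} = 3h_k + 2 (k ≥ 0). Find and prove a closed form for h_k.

Claim: h_k = -2·3^k − 1.

Base case: h_0 = -3, and -2·3^0 − 1 = -2 − 1 = -3.
Assume h_r = -2·3^r − 1 for some r ≥ 0.
Then h_{r+1} = 3h_r + 2 = 3·(-2·3^r − 1) + 2 = -6·3^r − 3 + 2 = -2·3^{r+1} − 1.
So the formula holds for r+1, and by induction h_k = -2·3^k − 1 for all k ≥ 0.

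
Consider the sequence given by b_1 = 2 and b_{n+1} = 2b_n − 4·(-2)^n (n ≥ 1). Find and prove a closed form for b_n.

Claim: b_n = 2·2^n + (-2)^n.

Base case: b_1 = 2, and 2·2^1 + (-2)^1 = 4 − 2 = 2.
Assume b_m = 2·2^m + (-2)^m for some m ≥ 1.
Then b_{m+1} = 2b_m − 4·(-2)^m = 2·(2·2^m + (-2)^m) − 4·(-2)^m = 2·2^{m+1} + 2·(-2)^m − 4·(-2)^m = 2·2^{m+1} − 2·(-2)^m = 2·2^{m+1} + (-2)^{m+1}.
So the formula holds for m+1, and by induction b_n = 2·2^n + (-2)^n for all n ≥ 1.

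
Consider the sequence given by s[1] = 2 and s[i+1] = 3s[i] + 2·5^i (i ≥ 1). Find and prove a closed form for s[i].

Claim: s[i] = -3^i + 5^i.

Base case: s[1] = 2, and -3^1 + 5^1 = -3 + 5 = 2.
Assume s[r] = -3^r + 5^r for some r ≥ 1.
Then s[r+1] = 3s[r] + 2·5^r = 3·(-3^r + 5^r) + 2·5^r = -3^{r+1} + 3·5^r + 2·5^r = -3^{r+1} + 5·5^r = -3^{r+1} + 5^{r+1}.
By induction, s[i] = -3^i + 5^i for all i ≥ 1.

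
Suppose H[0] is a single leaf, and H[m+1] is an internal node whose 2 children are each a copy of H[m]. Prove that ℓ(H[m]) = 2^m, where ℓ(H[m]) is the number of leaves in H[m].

Base case: ℓ(H[0]) = 1, and 2^0 = 1.
Assume ℓ(H[r]) = 2^r.
Then ℓ(H[r+1]) = 2·ℓ(H[r]) = 2·2^r = 2^{r+1}.
This completes the inductive step, so ℓ(H[m]) = 2^m for all m ≥ 0.

ℓ(H[m]) = 2^m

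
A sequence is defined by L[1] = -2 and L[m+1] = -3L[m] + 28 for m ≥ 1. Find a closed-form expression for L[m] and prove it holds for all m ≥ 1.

Claim: L[m] = 3·(-3)^m + 7.

Base case: L[1] = -2, and 3·(-3)^1 + 7 = -9 + 7 = -2.
Assume L[k] = 3·(-3)^k + 7 for some k ≥ 1.
Then L[k+1] = -3L[k] + 28 = -3·(3·(-3)^k + 7) + 28 = -9·(-3)^k − 21 + 28 = 3·(-3)^{k+1} + 7.
Hence L[m] = 3·(-3)^m + 7 for every m ≥ 1, by induction.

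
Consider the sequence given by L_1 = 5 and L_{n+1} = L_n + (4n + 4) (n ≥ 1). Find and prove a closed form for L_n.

Claim: L_n = 2n^2 + 2n + 1.

Base case: L_1 = 5, and 2·1^2 + 2·1 + 1 = 5.
Assume L_r = 2r^2 + 2r + 1.
Then L_{r+1} = L_r + (4r + 4) = (2r^2 + 2r + 1) + (4r + 4) = 2r^2 + 6r + 5,
and 2·(r+1)^2 + 2·(r+1) + 1 = 2r^2 + 6r + 5.
By induction, L_n = 2n^2 + 2n + 1 for all n ≥ 1.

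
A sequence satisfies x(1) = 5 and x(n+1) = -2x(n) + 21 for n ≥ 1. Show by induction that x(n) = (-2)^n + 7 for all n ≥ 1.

Base case: x(1) = 5, and (-2)^1 + 7 = -2 + 7 = 5.
Assume x(r) = (-2)^r + 7 for some r ≥ 1.
Then x(r+1) = -2x(r) + 21 = -2·((-2)^r + 7) + 21 = -2·(-2)^r − 14 + 21 = (-2)^{r+1} + 7.
Hence x(n) = (-2)^n + 7 for every n ≥ 1, by induction.

x(n) = (-2)^n + 7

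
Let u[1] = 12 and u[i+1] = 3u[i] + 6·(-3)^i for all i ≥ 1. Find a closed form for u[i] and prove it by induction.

Claim: u[i] = 3·3^i − (-3)^i.

Base case: u[1] = 12, and 3·3^1 − (-3)^1 = 9 + 3 = 12.
Assume u[k] = 3·3^k − (-3)^k for some k ≥ 1.
Then u[k+1] = 3u[k] + 6·(-3)^k = 3·(3·3^k − (-3)^k) + 6·(-3)^k = 3·3^{k+1} − 3·(-3)^k + 6·(-3)^k = 3·3^{k+1} + 3·(-3)^k = 3·3^{k+1} − (-3)^{k+1}.
So the formula holds for k+1, and by induction u[i] = 3·3^i − (-3)^i for all i ≥ 1.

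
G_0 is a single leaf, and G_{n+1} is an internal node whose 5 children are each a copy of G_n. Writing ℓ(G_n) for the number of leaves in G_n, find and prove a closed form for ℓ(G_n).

Claim: ℓ(G_n) = 5^n.

Base case: ℓ(G_0) = 1, and 5^0 = 1.
Assume ℓ(G_r) = 5^r.
Then ℓ(G_{r+1}) = 5·ℓ(G_r) = 5·5^r = 5^{r+1}.
This completes the inductive step, so ℓ(G_n) = 5^n for all n ≥ 0.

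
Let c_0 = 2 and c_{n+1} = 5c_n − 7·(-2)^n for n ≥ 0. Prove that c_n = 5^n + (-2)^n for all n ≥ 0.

Base case: c_0 = 2, and 5^0 + (-2)^0 = 1 + 1 = 2.
Assume c_r = 5^r + (-2)^r for some r ≥ 0.
Then c_{r+1} = 5c_r − 7·(-2)^r = 5·(5^r + (-2)^r) − 7·(-2)^r = 5^{r+1} + 5·(-2)^r − 7·(-2)^r = 5^{r+1} − 2·(-2)^r = 5^{r+1} + (-2)^{r+1}.
So the formula holds for r+1, and by induction c_n = 5^n + (-2)^n for all n ≥ 0.

c_n = 5^n + (-2)^n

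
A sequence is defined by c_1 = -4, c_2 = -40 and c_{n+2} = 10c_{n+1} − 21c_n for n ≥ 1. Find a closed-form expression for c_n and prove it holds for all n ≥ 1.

Claim: c_n = 3^n − 7^n.

Base cases: c_1 = -4 and 3^1 − 7^1 = -4; c_2 = -40 and 3^2 − 7^2 = -40.
Assume c_j = 3^j − 7^j for all 1 ≤ j ≤ r, where r ≥ 2.
Then c_{r+1} = 10c_r − 21c_{r−1} = 10·(3^r − 7^r) − 21·(3^{r−1} − 7^{r−1}) = (10·3 − 21)3^{r−1} − (10·7 − 21)7^{r−1} = 9·3^{r−1} − 49·7^{r−1} = 3^{r+1} − 7^{r+1}.
Hence c_n = 3^n − 7^n for every n ≥ 1, by strong induction.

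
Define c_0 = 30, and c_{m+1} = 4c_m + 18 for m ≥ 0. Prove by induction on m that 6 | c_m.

Base case: c_0 = 30 = 6·5, so 6 | c_0.
Assume 6 | c_r, so c_r = 6t for some integer t.
Then c_{r+1} = 4c_r + 18 = 4·(6t) + 18 = 6(4t + 3), so 6 | c_{r+1}.
Hence 6 | c_m for every m ≥ 0, by induction.

6 | c_m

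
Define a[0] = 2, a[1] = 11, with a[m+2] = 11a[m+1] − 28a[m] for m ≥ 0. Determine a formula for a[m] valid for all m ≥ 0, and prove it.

Claim: a[m] = 4^m + 7^m.

Base cases: a[0] = 2 and 4^0 + 7^0 = 2; a[1] = 11 and 4^1 + 7^1 = 11.
Assume a[j] = 4^j + 7^j for all 0 ≤ j ≤ r, where r ≥ 1.
Then a[r+1] = 11a[r] − 28a[r−1] = 11·(4^r + 7^r) − 28·(4^{r−1} + 7^{r−1}) = (11·4 − 28)4^{r−1} + (11·7 − 28)7^{r−1} = 16·4^{r−1} + 49·7^{r−1} = 4^{r+1} + 7^{r+1}.
By strong induction, a[m] = 4^m + 7^m for all m ≥ 0.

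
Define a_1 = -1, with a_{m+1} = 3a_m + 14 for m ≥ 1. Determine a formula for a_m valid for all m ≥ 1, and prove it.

Claim: a_m = 2·3^m − 7.

Base case: a_1 = -1, and 2·3^1 − 7 = 6 − 7 = -1.
Assume a_k = 2·3^k − 7 for some k ≥ 1.
Then a_{k+1} = 3a_k + 14 = 3·(2·3^k − 7) + 14 = 6·3^k − 21 + 14 = 2·3^{k+1} − 7.
Hence a_m = 2·3^m − 7 for every m ≥ 1, by induction.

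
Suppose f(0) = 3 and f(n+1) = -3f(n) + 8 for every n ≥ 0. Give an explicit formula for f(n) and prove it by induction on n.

Claim: f(n) = (-3)^n + 2.

Base case: f(0) = 3, and (-3)^0 + 2 = 1 + 2 = 3.
Assume f(m) = (-3)^m + 2 for some m ≥ 0.
Then f(m+1) = -3f(m) + 8 = -3·((-3)^m + 2) + 8 = -3·(-3)^m − 6 + 8 = (-3)^{m+1} + 2.
Hence f(n) = (-3)^n + 2 for every n ≥ 0, by induction.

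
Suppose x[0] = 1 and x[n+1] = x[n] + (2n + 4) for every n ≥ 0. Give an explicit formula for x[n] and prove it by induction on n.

Claim: x[n] = n^2 + 3n + 1.

Base case: x[0] = 1, and 0^2 + 3·0 + 1 = 1.
Assume x[k] = k^2 + 3k + 1.
Then x[k+1] = x[k] + (2k + 4) = (k^2 + 3k + 1) + (2k + 4) = k^2 + 5k + 5,
and (k+1)^2 + 3·(k+1) + 1 = k^2 + 5k + 5.
Hence x[n] = n^2 + 3n + 1 for every n ≥ 0, by induction.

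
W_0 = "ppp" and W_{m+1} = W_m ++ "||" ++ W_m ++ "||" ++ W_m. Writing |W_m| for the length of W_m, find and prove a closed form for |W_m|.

Claim: |W_m| = 5·3^m − 2.

Base case: |W_0| = 3, and 5·3^0 − 2 = 3.
Assume |W_k| = 5·3^k − 2.
Then |W_{k+1}| = 3|W_k| + 4 = 3(5·3^k − 2) + 4 = 5·3^{k+1} − 6 + 4 = 5·3^{k+1} − 2.
This completes the inductive step, so |W_m| = 5·3^m − 2 for all m ≥ 0.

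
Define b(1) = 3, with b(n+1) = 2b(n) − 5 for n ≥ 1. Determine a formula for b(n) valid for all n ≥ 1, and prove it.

Claim: b(n) = -2^n + 5.

Base case: b(1) = 3, and -2^1 + 5 = -2 + 5 = 3.
Assume b(m) = -2^m + 5 for some m ≥ 1.
Then b(m+1) = 2b(m) − 5 = 2·(-2^m + 5) − 5 = -2^{m+1} + 10 − 5 = -2^{m+1} + 5.
Hence b(n) = -2^n + 5 for every n ≥ 1, by induction.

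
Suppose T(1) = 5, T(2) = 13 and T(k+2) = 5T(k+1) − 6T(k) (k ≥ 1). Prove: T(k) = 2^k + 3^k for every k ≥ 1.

Base cases: T(1) = 5 and 2^1 + 3^1 = 5; T(2) = 13 and 2^2 + 3^2 = 13.
Assume T(i) = 2^i + 3^i for all 1 ≤ i ≤ j, where j ≥ 2.
Then T(j+1) = 5T(j) − 6T(j−1) = 5·(2^j + 3^j) − 6·(2^{j−1} + 3^{j−1}) = (5·2 − 6)2^{j−1} + (5·3 − 6)3^{j−1} = 4·2^{j−1} + 9·3^{j−1} = 2^{j+1} + 3^{j+1}.
This completes the inductive step, so T(k) = 2^k + 3^k for all k ≥ 1.

T(k) = 2^k + 3^k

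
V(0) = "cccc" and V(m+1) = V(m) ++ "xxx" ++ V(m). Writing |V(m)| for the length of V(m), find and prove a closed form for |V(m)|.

Claim: |V(m)| = 7·2^m − 3.

Base case: |V(0)| = 4, and 7·2^0 − 3 = 4.
Assume |V(r)| = 7·2^r − 3.
Then |V(r+1)| = |V(r)| + 3 + |V(r)| = 2|V(r)| + 3 = 2(7·2^r − 3) + 3 = 7·2^{r+1} − 6 + 3 = 7·2^{r+1} − 3.
By induction, |V(m)| = 7·2^m − 3 for all m ≥ 0.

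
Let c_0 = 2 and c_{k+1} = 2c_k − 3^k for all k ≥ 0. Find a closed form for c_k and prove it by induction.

Claim: c_k = 3·2^k − 3^k.

Base case: c_0 = 2, and 3·2^0 − 3^0 = 3 − 1 = 2.
Assume c_r = 3·2^r − 3^r for some r ≥ 0.
Then c_{r+1} = 2c_r − 3^r = 2·(3·2^r − 3^r) − 3^r = 3·2^{r+1} − 2·3^r − 3^r = 3·2^{r+1} − 3·3^r = 3·2^{r+1} − 3^{r+1}.
Hence c_k = 3·2^k − 3^k for every k ≥ 0, by induction.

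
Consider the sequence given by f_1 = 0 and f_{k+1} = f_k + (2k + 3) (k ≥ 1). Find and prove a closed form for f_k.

Claim: f_k = k^2 + 2k − 3.

Base case: f_1 = 0, and 1^2 + 2·1 − 3 = 0.
Assume f_r = r^2 + 2r − 3.
Then f_{r+1} = f_r + (2r + 3) = (r^2 + 2r − 3) + (2r + 3) = r^2 + 4r,
and (r+1)^2 + 2·(r+1) − 3 = r^2 + 4r.
This completes the inductive step, so f_k = k^2 + 2k − 3 for all k ≥ 1.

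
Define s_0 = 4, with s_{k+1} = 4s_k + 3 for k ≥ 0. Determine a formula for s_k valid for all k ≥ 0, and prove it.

Claim: s_k = 5·4^k − 1.

Base case: s_0 = 4, and 5·4^0 − 1 = 5 − 1 = 4.
Assume s_m = 5·4^m − 1 for some m ≥ 0.
Then s_{m+1} = 4s_m + 3 = 4·(5·4^m − 1) + 3 = 20·4^m − 4 + 3 = 5·4^{m+1} − 1.
So the formula holds for m+1, and by induction s_k = 5·4^k − 1 for all k ≥ 0.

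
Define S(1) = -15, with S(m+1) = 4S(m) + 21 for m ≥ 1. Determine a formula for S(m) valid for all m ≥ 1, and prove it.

Claim: S(m) = -2·4^m − 7.

Base case: S(1) = -15, and -2·4^1 − 7 = -8 − 7 = -15.
Assume S(k) = -2·4^k − 7 for some k ≥ 1.
Then S(k+1) = 4S(k) + 21 = 4·(-2·4^k − 7) + 21 = -8·4^k − 28 + 21 = -2·4^{k+1} − 7.
Hence S(m) = -2·4^m − 7 for every m ≥ 1, by induction.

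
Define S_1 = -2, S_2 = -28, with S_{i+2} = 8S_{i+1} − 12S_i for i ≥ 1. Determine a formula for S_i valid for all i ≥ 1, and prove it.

Claim: S_i = -6^i + 2·2^i.

Base cases: S_1 = -2 and -6^1 + 2·2^1 = -2; S_2 = -28 and -6^2 + 2·2^2 = -28.
Assume S_j = -6^j + 2·2^j for all 1 ≤ j ≤ r, where r ≥ 2.
Then S_{r+1} = 8S_r − 12S_{r−1} = 8·(-6^r + 2·2^r) − 12·(-6^{r−1} + 2·2^{r−1}) = -(8·6 − 12)6^{r−1} + 2·(8·2 − 12)2^{r−1} = -36·6^{r−1} + 8·2^{r−1} = -6^{r+1} + 2·2^{r+1}.
This completes the inductive step, so S_i = -6^i + 2·2^i for all i ≥ 1.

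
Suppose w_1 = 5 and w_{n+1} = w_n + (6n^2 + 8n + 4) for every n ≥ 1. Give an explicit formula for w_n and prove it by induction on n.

Claim: w_n = 2n^3 + n^2 + n + 1.

Base case: w_1 = 5, and 2·1^3 + 1^2 + 1 + 1 = 5.
Assume w_r = 2r^3 + r^2 + r + 1.
Then w_{r+1} = w_r + (6r^2 + 8r + 4) = (2r^3 + r^2 + r + 1) + (6r^2 + 8r + 4) = 2r^3 + 7r^2 + 9r + 5,
and 2·(r+1)^3 + (r+1)^2 + (r+1) + 1 = 2r^3 + 7r^2 + 9r + 5.
By induction, w_n = 2n^3 + n^2 + n + 1 for all n ≥ 1.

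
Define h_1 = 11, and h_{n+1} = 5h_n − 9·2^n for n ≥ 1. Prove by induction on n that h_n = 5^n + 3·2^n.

Base case: h_1 = 11, and 5^1 + 3·2^1 = 5 + 6 = 11.
Assume h_j = 5^j + 3·2^j for some j ≥ 1.
Then h_{j+1} = 5h_j − 9·2^j = 5·(5^j + 3·2^j) − 9·2^j = 5^{j+1} + 15·2^j − 9·2^j = 5^{j+1} + 6·2^j = 5^{j+1} + 3·2^{j+1}.
This completes the inductive step, so h_n = 5^n + 3·2^n for all n ≥ 1.

h_n = 5^n + 3·2^n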